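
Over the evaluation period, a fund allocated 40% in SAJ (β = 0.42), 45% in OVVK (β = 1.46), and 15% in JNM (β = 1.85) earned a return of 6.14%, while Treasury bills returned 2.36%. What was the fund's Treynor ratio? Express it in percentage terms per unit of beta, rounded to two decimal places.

3.43%

β_P = 0.40×0.42 + 0.45×1.46 + 0.15×1.85 = 1.1025
Treynor = (R_P − R_f) / β_P = (6.14% − 2.36%) / 1.1025 = 3.78% / 1.1025 = 3.43%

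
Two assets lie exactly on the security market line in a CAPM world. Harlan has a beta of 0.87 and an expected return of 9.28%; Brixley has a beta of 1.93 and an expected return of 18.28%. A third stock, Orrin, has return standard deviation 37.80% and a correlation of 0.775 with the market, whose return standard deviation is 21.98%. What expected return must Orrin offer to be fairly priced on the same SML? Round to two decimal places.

13.21%

MRP = (18.28% − 9.28%) / (1.93 − 0.87) = 8.4906%
R_f = 9.28% − 0.87 × 8.4906% = 1.8932%
β_Orrin = ρ·σ_i/σ_m = 0.775 × 37.80 / 21.98 = 1.3328
E(R_Orrin) = R_f + β × MRP = 1.8932% + 1.3328 × 8.4906% = 13.21%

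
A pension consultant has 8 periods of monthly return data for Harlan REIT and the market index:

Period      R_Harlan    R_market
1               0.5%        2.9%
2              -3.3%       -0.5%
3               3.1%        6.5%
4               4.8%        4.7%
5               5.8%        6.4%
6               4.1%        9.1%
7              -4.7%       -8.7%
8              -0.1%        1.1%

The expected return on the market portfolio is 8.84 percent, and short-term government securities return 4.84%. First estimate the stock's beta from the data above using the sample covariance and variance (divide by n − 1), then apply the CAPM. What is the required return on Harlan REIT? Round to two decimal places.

7.32%

Mean R_i = (0.5 − 3.3 + 3.1 + 4.8 + 5.8 + 4.1 − 4.7 − 0.1) / 8 = 1.2750%
Mean R_m = (2.9 − 0.5 + 6.5 + 4.7 + 6.4 + 9.1 − 8.7 + 1.1) / 8 = 2.6875%
Σ(R_i − R̄_i)(R_m − R̄_m) = 133.6075  ⇒  Cov = 133.6075 / 7 = 19.0868
Σ(R_m − R̄_m)² = 215.8888  ⇒  Var(R_m) = 215.8888 / 7 = 30.8413
β = Cov / Var(R_m) = 19.0868 / 30.8413 = 0.6189
MRP = 8.84% − 4.84% = 4.00%
E(R) = R_f + β × MRP = 4.84% + 0.6189 × 4.00% = 7.32%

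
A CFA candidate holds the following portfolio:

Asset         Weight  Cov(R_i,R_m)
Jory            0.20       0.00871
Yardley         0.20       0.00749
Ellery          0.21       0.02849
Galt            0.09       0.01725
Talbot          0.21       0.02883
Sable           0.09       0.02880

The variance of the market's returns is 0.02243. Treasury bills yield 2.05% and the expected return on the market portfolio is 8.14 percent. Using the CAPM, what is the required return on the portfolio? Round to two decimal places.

7.32%

β_Jory = 0.00871 / 0.02243 = 0.3883
β_Yardley = 0.00749 / 0.02243 = 0.3339
β_Ellery = 0.02849 / 0.02243 = 1.2702
β_Galt = 0.01725 / 0.02243 = 0.7691
β_Talbot = 0.02883 / 0.02243 = 1.2853
β_Sable = 0.02880 / 0.02243 = 1.2840
β_P = Σ w_i β_i = 0.20×0.3883 + 0.20×0.3339 + 0.21×1.2702 + 0.09×0.7691 + 0.21×1.2853 + 0.09×1.2840 = 0.8659
MRP = 8.14% − 2.05% = 6.09%
E(R_P) = R_f + β_P × MRP = 2.05% + 0.8659 × 6.09% = 7.32%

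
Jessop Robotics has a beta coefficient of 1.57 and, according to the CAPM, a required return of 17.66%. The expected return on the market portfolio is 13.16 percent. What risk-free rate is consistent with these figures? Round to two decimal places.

E(R) = R_f + β(E(R_m) − R_f) = R_f(1 − β) + β·E(R_m)
17.66% = R_f × (1 − 1.57) + 1.57 × 13.16%
17.66% = R_f × -0.57 + 20.6612%
R_f = (17.66% − 20.6612%) / -0.57 = 5.27%

5.27%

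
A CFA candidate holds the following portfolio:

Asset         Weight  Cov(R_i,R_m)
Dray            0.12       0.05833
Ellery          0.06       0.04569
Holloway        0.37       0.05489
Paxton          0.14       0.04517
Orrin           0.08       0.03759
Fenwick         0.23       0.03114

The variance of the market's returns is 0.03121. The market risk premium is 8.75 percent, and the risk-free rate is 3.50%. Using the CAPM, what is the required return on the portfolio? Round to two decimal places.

16.55%

β_Dray = 0.05833 / 0.03121 = 1.8690
β_Ellery = 0.04569 / 0.03121 = 1.4640
β_Holloway = 0.05489 / 0.03121 = 1.7587
β_Paxton = 0.04517 / 0.03121 = 1.4473
β_Orrin = 0.03759 / 0.03121 = 1.2044
β_Fenwick = 0.03114 / 0.03121 = 0.9978
β_P = Σ w_i β_i = 0.12×1.8690 + 0.06×1.4640 + 0.37×1.7587 + 0.14×1.4473 + 0.08×1.2044 + 0.23×0.9978 = 1.4913
E(R_P) = R_f + β_P × MRP = 3.50% + 1.4913 × 8.75% = 16.55%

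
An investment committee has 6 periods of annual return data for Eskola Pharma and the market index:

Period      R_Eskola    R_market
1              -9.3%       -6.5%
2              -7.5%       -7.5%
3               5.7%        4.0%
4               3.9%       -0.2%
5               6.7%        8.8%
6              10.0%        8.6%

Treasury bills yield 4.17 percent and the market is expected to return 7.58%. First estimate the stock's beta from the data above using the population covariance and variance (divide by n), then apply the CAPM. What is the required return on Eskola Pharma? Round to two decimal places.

7.78%

Mean R_i = (-9.3 − 7.5 + 5.7 + 3.9 + 6.7 + 10.0) / 6 = 1.5833%
Mean R_m = (-6.5 − 7.5 + 4.0 − 0.2 + 8.8 + 8.6) / 6 = 1.2000%
Σ(R_i − R̄_i)(R_m − R̄_m) = 272.2800  ⇒  Cov = 272.2800 / 6 = 45.3800
Σ(R_m − R̄_m)² = 257.3000  ⇒  Var(R_m) = 257.3000 / 6 = 42.8833
β = Cov / Var(R_m) = 45.3800 / 42.8833 = 1.0582
MRP = 7.58% − 4.17% = 3.41%
E(R) = R_f + β × MRP = 4.17% + 1.0582 × 3.41% = 7.78%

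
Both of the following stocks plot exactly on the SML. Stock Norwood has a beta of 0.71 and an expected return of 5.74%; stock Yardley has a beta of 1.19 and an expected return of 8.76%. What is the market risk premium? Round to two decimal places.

6.29%

Both satisfy E(R) = R_f + β·MRP, so the slope of the SML is
MRP = (8.76% − 5.74%) / (1.19 − 0.71) = 3.02% / 0.48 = 6.2917%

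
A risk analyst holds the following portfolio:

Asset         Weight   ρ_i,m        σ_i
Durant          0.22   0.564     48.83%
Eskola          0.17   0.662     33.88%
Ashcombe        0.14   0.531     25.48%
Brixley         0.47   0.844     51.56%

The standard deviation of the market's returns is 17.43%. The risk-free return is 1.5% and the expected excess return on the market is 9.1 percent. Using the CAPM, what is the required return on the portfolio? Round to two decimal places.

18.32%

β_Durant = 0.564 × 48.83% / 17.43% = 1.5800
β_Eskola = 0.662 × 33.88% / 17.43% = 1.2868
β_Ashcombe = 0.531 × 25.48% / 17.43% = 0.7762
β_Brixley = 0.844 × 51.56% / 17.43% = 2.4967
β_P = Σ w_i β_i = 0.22×1.5800 + 0.17×1.2868 + 0.14×0.7762 + 0.47×2.4967 = 1.8485
E(R_P) = R_f + β_P × MRP = 1.5% + 1.8485 × 9.1% = 18.32%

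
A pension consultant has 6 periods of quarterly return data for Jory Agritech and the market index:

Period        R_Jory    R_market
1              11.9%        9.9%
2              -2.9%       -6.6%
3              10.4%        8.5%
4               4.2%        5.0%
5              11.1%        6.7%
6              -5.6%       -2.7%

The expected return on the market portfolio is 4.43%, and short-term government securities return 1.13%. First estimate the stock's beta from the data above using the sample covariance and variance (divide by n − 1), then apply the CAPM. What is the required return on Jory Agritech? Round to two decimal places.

Mean R_i = (11.9 − 2.9 + 10.4 + 4.2 + 11.1 − 5.6) / 6 = 4.8500%
Mean R_m = (9.9 − 6.6 + 8.5 + 5.0 + 6.7 − 2.7) / 6 = 3.4667%
Σ(R_i − R̄_i)(R_m − R̄_m) = 234.9600  ⇒  Cov = 234.9600 / 5 = 46.9920
Σ(R_m − R̄_m)² = 218.8933  ⇒  Var(R_m) = 218.8933 / 5 = 43.7787
β = Cov / Var(R_m) = 46.9920 / 43.7787 = 1.0734
MRP = 4.43% − 1.13% = 3.30%
E(R) = R_f + β × MRP = 1.13% + 1.0734 × 3.30% = 4.67%

4.67%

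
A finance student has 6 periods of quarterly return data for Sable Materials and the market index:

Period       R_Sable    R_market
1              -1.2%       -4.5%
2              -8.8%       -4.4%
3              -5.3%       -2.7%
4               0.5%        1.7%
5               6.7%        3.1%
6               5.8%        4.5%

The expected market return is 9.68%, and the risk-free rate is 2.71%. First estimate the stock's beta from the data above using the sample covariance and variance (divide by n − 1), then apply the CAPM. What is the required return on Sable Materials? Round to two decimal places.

12.02%

Mean R_i = (-1.2 − 8.8 − 5.3 + 0.5 + 6.7 + 5.8) / 6 = -0.3833%
Mean R_m = (-4.5 − 4.4 − 2.7 + 1.7 + 3.1 + 4.5) / 6 = -0.3833%
Σ(R_i − R̄_i)(R_m − R̄_m) = 105.2683  ⇒  Cov = 105.2683 / 5 = 21.0537
Σ(R_m − R̄_m)² = 78.7683  ⇒  Var(R_m) = 78.7683 / 5 = 15.7537
β = Cov / Var(R_m) = 21.0537 / 15.7537 = 1.3364
MRP = 9.68% − 2.71% = 6.97%
E(R) = R_f + β × MRP = 2.71% + 1.3364 × 6.97% = 12.02%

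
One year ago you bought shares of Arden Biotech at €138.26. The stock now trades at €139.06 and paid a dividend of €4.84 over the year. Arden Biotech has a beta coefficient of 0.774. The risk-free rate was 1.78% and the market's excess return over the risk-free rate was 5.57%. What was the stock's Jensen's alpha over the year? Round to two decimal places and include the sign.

Realised HPR = (P1 + D1 − P0) / P0 = (139.06 + 4.84 − 138.26) / 138.26 = 5.64 / 138.26 = 4.0793%
CAPM required = R_f + β·MRP = 1.78% + 0.774 × 5.57% = 6.09118%
α = realised − required = 4.0793% − 6.09118% = -2.01%

-2.01%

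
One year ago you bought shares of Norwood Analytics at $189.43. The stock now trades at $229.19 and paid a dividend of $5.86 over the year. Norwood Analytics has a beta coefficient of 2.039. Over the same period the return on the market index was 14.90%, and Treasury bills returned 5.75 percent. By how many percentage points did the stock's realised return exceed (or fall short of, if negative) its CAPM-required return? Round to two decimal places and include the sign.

Realised HPR = (P1 + D1 − P0) / P0 = (229.19 + 5.86 − 189.43) / 189.43 = 45.62 / 189.43 = 24.0828%
MRP = 14.90% − 5.75% = 9.15%
CAPM required = R_f + β·MRP = 5.75% + 2.039 × 9.15% = 24.40685%
α = realised − required = 24.0828% − 24.40685% = -0.32%

-0.32%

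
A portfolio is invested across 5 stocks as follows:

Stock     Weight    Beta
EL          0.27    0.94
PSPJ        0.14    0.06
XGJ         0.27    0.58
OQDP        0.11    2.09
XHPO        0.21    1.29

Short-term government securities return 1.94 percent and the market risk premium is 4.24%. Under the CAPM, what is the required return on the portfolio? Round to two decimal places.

β_P = Σ w_i β_i = 0.27×0.94 + 0.14×0.06 + 0.27×0.58 + 0.11×2.09 + 0.21×1.29 = 0.9196
E(R_P) = R_f + β_P × MRP = 1.94% + 0.9196 × 4.24% = 5.84%

5.84%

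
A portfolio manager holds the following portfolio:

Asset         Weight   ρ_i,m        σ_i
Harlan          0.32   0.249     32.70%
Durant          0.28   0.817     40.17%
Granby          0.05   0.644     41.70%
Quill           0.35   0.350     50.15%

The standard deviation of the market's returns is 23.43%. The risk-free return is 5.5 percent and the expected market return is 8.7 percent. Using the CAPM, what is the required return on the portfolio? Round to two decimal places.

β_Harlan = 0.249 × 32.70% / 23.43% = 0.3475
β_Durant = 0.817 × 40.17% / 23.43% = 1.4007
β_Granby = 0.644 × 41.70% / 23.43% = 1.1462
β_Quill = 0.350 × 50.15% / 23.43% = 0.7491
β_P = Σ w_i β_i = 0.32×0.3475 + 0.28×1.4007 + 0.05×1.1462 + 0.35×0.7491 = 0.8229
MRP = 8.7% − 5.5% = 3.20%
E(R_P) = R_f + β_P × MRP = 5.5% + 0.8229 × 3.2% = 8.13%

8.13%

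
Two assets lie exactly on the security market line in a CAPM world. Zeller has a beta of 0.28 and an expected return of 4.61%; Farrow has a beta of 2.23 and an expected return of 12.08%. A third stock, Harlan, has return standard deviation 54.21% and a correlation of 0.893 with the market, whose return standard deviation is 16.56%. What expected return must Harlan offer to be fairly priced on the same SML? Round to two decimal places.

14.74%

MRP = (12.08% − 4.61%) / (2.23 − 0.28) = 3.8308%
R_f = 4.61% − 0.28 × 3.8308% = 3.5374%
β_Harlan = ρ·σ_i/σ_m = 0.893 × 54.21 / 16.56 = 2.9233
E(R_Harlan) = R_f + β × MRP = 3.5374% + 2.9233 × 3.8308% = 14.74%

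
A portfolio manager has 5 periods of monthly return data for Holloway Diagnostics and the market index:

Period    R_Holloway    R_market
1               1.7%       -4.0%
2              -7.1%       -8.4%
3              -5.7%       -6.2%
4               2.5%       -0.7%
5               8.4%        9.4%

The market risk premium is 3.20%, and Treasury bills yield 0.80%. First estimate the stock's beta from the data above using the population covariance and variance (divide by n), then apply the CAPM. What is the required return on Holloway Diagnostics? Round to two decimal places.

Mean R_i = (1.7 − 7.1 − 5.7 + 2.5 + 8.4) / 5 = -0.0400%
Mean R_m = (-4.0 − 8.4 − 6.2 − 0.7 + 9.4) / 5 = -1.9800%
Σ(R_i − R̄_i)(R_m − R̄_m) = 164.9940  ⇒  Cov = 164.9940 / 5 = 32.9988
Σ(R_m − R̄_m)² = 194.2480  ⇒  Var(R_m) = 194.2480 / 5 = 38.8496
β = Cov / Var(R_m) = 32.9988 / 38.8496 = 0.8494
E(R) = R_f + β × MRP = 0.80% + 0.8494 × 3.20% = 3.52%

3.52%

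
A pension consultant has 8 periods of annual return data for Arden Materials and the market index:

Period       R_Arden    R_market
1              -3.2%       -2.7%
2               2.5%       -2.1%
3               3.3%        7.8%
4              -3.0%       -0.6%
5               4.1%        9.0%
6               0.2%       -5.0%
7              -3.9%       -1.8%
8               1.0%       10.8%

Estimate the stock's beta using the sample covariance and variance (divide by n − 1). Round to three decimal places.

0.307

Mean R_i = (-3.2 + 2.5 + 3.3 − 3.0 + 4.1 + 0.2 − 3.9 + 1.0) / 8 = 0.1250%
Mean R_m = (-2.7 − 2.1 + 7.8 − 0.6 + 9.0 − 5.0 − 1.8 + 10.8) / 8 = 1.9250%
Σ(R_i − R̄_i)(R_m − R̄_m) = 82.7250  ⇒  Cov = 82.7250 / 7 = 11.8179
Σ(R_m − R̄_m)² = 269.1350  ⇒  Var(R_m) = 269.1350 / 7 = 38.4479
β = Cov / Var(R_m) = 11.8179 / 38.4479 = 0.3074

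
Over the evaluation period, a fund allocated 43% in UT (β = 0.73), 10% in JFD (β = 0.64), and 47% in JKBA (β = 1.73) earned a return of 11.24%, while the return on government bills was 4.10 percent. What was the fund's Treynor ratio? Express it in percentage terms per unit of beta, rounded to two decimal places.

5.99%

β_P = 0.43×0.73 + 0.10×0.64 + 0.47×1.73 = 1.1910
Treynor = (R_P − R_f) / β_P = (11.24% − 4.10%) / 1.1910 = 7.14% / 1.1910 = 5.99%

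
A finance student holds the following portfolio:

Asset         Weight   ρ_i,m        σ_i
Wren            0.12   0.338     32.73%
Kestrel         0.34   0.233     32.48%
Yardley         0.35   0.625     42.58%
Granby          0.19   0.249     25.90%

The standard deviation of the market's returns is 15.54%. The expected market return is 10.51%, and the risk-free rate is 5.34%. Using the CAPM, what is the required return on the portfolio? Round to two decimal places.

β_Wren = 0.338 × 32.73% / 15.54% = 0.7119
β_Kestrel = 0.233 × 32.48% / 15.54% = 0.4870
β_Yardley = 0.625 × 42.58% / 15.54% = 1.7125
β_Granby = 0.249 × 25.90% / 15.54% = 0.4150
β_P = Σ w_i β_i = 0.12×0.7119 + 0.34×0.4870 + 0.35×1.7125 + 0.19×0.4150 = 0.9292
MRP = 10.51% − 5.34% = 5.17%
E(R_P) = R_f + β_P × MRP = 5.34% + 0.9292 × 5.17% = 10.14%

10.14%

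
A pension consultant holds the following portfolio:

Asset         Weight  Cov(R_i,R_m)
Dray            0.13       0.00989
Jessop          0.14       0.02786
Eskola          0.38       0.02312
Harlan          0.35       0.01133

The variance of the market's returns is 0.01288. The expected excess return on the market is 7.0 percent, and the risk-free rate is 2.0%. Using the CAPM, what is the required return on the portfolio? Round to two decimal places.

β_Dray = 0.00989 / 0.01288 = 0.7679
β_Jessop = 0.02786 / 0.01288 = 2.1630
β_Eskola = 0.02312 / 0.01288 = 1.7950
β_Harlan = 0.01133 / 0.01288 = 0.8797
β_P = Σ w_i β_i = 0.13×0.7679 + 0.14×2.1630 + 0.38×1.7950 + 0.35×0.8797 = 1.3926
E(R_P) = R_f + β_P × MRP = 2.0% + 1.3926 × 7.0% = 11.75%

11.75%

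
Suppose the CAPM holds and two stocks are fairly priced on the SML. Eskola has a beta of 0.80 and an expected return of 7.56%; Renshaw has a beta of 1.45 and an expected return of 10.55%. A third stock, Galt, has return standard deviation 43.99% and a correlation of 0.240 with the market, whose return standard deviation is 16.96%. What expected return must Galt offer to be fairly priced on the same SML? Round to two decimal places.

MRP = (10.55% − 7.56%) / (1.45 − 0.80) = 4.6000%
R_f = 7.56% − 0.80 × 4.6000% = 3.8800%
β_Galt = ρ·σ_i/σ_m = 0.240 × 43.99 / 16.96 = 0.6225
E(R_Galt) = R_f + β × MRP = 3.8800% + 0.6225 × 4.6000% = 6.74%

6.74%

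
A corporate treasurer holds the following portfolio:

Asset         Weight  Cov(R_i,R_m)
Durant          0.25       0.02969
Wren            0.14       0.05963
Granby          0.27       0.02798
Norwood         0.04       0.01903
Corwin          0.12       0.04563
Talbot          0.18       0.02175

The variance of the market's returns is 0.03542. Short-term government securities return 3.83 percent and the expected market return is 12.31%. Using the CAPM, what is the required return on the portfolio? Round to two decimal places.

11.84%

β_Durant = 0.02969 / 0.03542 = 0.8382
β_Wren = 0.05963 / 0.03542 = 1.6835
β_Granby = 0.02798 / 0.03542 = 0.7899
β_Norwood = 0.01903 / 0.03542 = 0.5373
β_Corwin = 0.04563 / 0.03542 = 1.2883
β_Talbot = 0.02175 / 0.03542 = 0.6141
β_P = Σ w_i β_i = 0.25×0.8382 + 0.14×1.6835 + 0.27×0.7899 + 0.04×0.5373 + 0.12×1.2883 + 0.18×0.6141 = 0.9451
MRP = 12.31% − 3.83% = 8.48%
E(R_P) = R_f + β_P × MRP = 3.83% + 0.9451 × 8.48% = 11.84%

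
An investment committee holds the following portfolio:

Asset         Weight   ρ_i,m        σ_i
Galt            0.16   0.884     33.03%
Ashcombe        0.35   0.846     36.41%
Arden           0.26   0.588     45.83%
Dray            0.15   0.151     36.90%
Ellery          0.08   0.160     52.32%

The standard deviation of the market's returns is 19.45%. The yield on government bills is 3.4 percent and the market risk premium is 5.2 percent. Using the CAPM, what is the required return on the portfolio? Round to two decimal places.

9.81%

β_Galt = 0.884 × 33.03% / 19.45% = 1.5012
β_Ashcombe = 0.846 × 36.41% / 19.45% = 1.5837
β_Arden = 0.588 × 45.83% / 19.45% = 1.3855
β_Dray = 0.151 × 36.90% / 19.45% = 0.2865
β_Ellery = 0.160 × 52.32% / 19.45% = 0.4304
β_P = Σ w_i β_i = 0.16×1.5012 + 0.35×1.5837 + 0.26×1.3855 + 0.15×0.2865 + 0.08×0.4304 = 1.2321
E(R_P) = R_f + β_P × MRP = 3.4% + 1.2321 × 5.2% = 9.81%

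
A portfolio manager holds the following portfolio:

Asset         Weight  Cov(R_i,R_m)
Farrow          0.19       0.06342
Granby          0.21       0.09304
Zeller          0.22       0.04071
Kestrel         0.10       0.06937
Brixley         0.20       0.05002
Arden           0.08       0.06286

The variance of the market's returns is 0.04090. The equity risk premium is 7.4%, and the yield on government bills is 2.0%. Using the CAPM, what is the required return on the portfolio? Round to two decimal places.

β_Farrow = 0.06342 / 0.04090 = 1.5506
β_Granby = 0.09304 / 0.04090 = 2.2748
β_Zeller = 0.04071 / 0.04090 = 0.9954
β_Kestrel = 0.06937 / 0.04090 = 1.6961
β_Brixley = 0.05002 / 0.04090 = 1.2230
β_Arden = 0.06286 / 0.04090 = 1.5369
β_P = Σ w_i β_i = 0.19×1.5506 + 0.21×2.2748 + 0.22×0.9954 + 0.10×1.6961 + 0.20×1.2230 + 0.08×1.5369 = 1.5285
E(R_P) = R_f + β_P × MRP = 2.0% + 1.5285 × 7.4% = 13.31%

13.31%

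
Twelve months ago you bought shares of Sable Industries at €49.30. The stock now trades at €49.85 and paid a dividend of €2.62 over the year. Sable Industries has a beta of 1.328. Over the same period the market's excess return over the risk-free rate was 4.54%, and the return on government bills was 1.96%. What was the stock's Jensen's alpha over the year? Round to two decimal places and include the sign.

Realised HPR = (P1 + D1 − P0) / P0 = (49.85 + 2.62 − 49.30) / 49.30 = 3.17 / 49.30 = 6.4300%
CAPM required = R_f + β·MRP = 1.96% + 1.328 × 4.54% = 7.98912%
α = realised − required = 6.4300% − 7.98912% = -1.56%

-1.56%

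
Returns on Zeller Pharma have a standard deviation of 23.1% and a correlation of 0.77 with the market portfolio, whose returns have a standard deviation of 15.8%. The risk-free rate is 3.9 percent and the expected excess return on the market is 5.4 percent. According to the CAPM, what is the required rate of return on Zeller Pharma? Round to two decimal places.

β = ρ × σ_i / σ_m = 0.77 × 23.1% / 15.8% = 1.1258
E(R) = 3.9% + 1.1258 × 5.4% = 9.98%

9.98%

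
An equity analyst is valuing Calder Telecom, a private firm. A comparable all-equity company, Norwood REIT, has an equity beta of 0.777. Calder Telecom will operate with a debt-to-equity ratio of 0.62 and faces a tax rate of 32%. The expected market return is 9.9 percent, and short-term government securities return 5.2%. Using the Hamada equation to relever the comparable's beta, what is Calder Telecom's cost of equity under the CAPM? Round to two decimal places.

10.39%

β_L = β_U × [1 + (1 − t)(D/E)] = 0.777 × [1 + (1 − 0.32) × 0.62]
    = 0.777 × [1 + 0.68 × 0.62] = 0.777 × 1.4216 = 1.1046
MRP = 9.9% − 5.2% = 4.70%
E(R) = R_f + β_L × MRP = 5.2% + 1.1046 × 4.7% = 10.39%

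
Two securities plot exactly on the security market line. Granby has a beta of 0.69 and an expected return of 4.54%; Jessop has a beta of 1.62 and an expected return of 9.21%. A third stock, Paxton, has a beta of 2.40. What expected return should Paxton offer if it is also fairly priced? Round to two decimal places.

MRP (SML slope) = (9.21% − 4.54%) / (1.62 − 0.69) = 4.67% / 0.93 = 5.0215%
R_f (intercept) = 4.54% − 0.69 × 5.0215% = 1.0752%
E(R_Paxton) = R_f + β × MRP = 1.0752% + 2.40 × 5.0215% = 13.13%

13.13%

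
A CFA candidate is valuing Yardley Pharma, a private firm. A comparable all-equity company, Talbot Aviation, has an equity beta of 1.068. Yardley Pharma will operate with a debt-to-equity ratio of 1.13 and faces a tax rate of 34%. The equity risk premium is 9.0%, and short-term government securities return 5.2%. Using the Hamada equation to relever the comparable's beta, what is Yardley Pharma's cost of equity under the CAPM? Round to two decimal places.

21.98%

β_L = β_U × [1 + (1 − t)(D/E)] = 1.068 × [1 + (1 − 0.34) × 1.13]
    = 1.068 × [1 + 0.66 × 1.13] = 1.068 × 1.7458 = 1.8645
E(R) = R_f + β_L × MRP = 5.2% + 1.8645 × 9.0% = 21.98%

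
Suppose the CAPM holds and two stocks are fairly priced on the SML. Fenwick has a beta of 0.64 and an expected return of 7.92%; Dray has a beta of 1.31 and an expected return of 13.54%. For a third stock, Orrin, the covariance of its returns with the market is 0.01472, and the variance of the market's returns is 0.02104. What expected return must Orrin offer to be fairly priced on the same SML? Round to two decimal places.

MRP = (13.54% − 7.92%) / (1.31 − 0.64) = 8.3881%
R_f = 7.92% − 0.64 × 8.3881% = 2.5516%
β_Orrin = Cov / Var(R_m) = 0.01472 / 0.02104 = 0.6996
E(R_Orrin) = R_f + β × MRP = 2.5516% + 0.6996 × 8.3881% = 8.42%

8.42%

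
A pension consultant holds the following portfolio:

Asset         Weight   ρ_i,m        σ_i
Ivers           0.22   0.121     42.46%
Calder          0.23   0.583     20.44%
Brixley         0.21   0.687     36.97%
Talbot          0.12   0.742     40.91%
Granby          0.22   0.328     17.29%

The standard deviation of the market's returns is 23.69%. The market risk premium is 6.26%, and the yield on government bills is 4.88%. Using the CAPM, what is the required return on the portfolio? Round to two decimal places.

β_Ivers = 0.121 × 42.46% / 23.69% = 0.2169
β_Calder = 0.583 × 20.44% / 23.69% = 0.5030
β_Brixley = 0.687 × 36.97% / 23.69% = 1.0721
β_Talbot = 0.742 × 40.91% / 23.69% = 1.2814
β_Granby = 0.328 × 17.29% / 23.69% = 0.2394
β_P = Σ w_i β_i = 0.22×0.2169 + 0.23×0.5030 + 0.21×1.0721 + 0.12×1.2814 + 0.22×0.2394 = 0.5950
E(R_P) = R_f + β_P × MRP = 4.88% + 0.5950 × 6.26% = 8.60%

8.60%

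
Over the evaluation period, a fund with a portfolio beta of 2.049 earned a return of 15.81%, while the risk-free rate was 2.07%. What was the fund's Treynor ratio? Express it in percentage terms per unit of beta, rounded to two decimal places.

Treynor = (R_P − R_f) / β_P = (15.81% − 2.07%) / 2.0490 = 13.74% / 2.0490 = 6.71%

6.71%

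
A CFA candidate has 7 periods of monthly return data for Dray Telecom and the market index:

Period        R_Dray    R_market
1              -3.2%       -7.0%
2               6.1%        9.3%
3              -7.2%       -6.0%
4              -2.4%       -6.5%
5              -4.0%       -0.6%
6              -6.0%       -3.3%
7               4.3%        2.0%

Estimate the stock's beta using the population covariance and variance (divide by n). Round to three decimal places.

0.708

Mean R_i = (-3.2 + 6.1 − 7.2 − 2.4 − 4.0 − 6.0 + 4.3) / 7 = -1.7714%
Mean R_m = (-7.0 + 9.3 − 6.0 − 6.5 − 0.6 − 3.3 + 2.0) / 7 = -1.7286%
Σ(R_i − R̄_i)(R_m − R̄_m) = 147.2957  ⇒  Cov = 147.2957 / 7 = 21.0422
Σ(R_m − R̄_m)² = 208.0743  ⇒  Var(R_m) = 208.0743 / 7 = 29.7249
β = Cov / Var(R_m) = 21.0422 / 29.7249 = 0.7079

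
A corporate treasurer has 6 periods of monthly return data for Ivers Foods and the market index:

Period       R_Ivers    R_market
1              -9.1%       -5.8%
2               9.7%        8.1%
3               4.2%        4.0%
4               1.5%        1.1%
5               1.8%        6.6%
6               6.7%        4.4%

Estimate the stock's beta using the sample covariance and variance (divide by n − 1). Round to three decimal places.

Mean R_i = (-9.1 + 9.7 + 4.2 + 1.5 + 1.8 + 6.7) / 6 = 2.4667%
Mean R_m = (-5.8 + 8.1 + 4.0 + 1.1 + 6.6 + 4.4) / 6 = 3.0667%
Σ(R_i − R̄_i)(R_m − R̄_m) = 145.7733  ⇒  Cov = 145.7733 / 5 = 29.1547
Σ(R_m − R̄_m)² = 122.9533  ⇒  Var(R_m) = 122.9533 / 5 = 24.5907
β = Cov / Var(R_m) = 29.1547 / 24.5907 = 1.1856

1.186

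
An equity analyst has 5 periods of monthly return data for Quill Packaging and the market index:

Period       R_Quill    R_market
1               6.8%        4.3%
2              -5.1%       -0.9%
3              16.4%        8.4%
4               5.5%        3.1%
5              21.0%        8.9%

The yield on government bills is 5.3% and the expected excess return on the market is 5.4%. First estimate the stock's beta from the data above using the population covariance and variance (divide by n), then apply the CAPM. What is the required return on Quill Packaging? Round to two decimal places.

18.78%

Mean R_i = (6.8 − 5.1 + 16.4 + 5.5 + 21.0) / 5 = 8.9200%
Mean R_m = (4.3 − 0.9 + 8.4 + 3.1 + 8.9) / 5 = 4.7600%
Σ(R_i − R̄_i)(R_m − R̄_m) = 163.2440  ⇒  Cov = 163.2440 / 5 = 32.6488
Σ(R_m − R̄_m)² = 65.3920  ⇒  Var(R_m) = 65.3920 / 5 = 13.0784
β = Cov / Var(R_m) = 32.6488 / 13.0784 = 2.4964
E(R) = R_f + β × MRP = 5.3% + 2.4964 × 5.4% = 18.78%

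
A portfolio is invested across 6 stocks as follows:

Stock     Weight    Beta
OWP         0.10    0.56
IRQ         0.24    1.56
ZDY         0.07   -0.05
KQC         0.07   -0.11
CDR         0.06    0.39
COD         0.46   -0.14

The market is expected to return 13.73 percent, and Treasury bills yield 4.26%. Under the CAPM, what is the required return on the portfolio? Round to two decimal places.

7.84%

β_P = Σ w_i β_i = 0.10×0.56 + 0.24×1.56 + 0.07×-0.05 + 0.07×-0.11 + 0.06×0.39 + 0.46×-0.14 = 0.3782
MRP = 13.73% − 4.26% = 9.47%
E(R_P) = R_f + β_P × MRP = 4.26% + 0.3782 × 9.47% = 7.84%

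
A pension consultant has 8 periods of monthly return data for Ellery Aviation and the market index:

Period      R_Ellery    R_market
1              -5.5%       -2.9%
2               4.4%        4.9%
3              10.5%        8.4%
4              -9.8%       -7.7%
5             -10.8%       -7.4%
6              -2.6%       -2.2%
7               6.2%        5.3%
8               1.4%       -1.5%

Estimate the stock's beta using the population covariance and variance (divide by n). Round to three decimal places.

1.256

Mean R_i = (-5.5 + 4.4 + 10.5 − 9.8 − 10.8 − 2.6 + 6.2 + 1.4) / 8 = -0.7750%
Mean R_m = (-2.9 + 4.9 + 8.4 − 7.7 − 7.4 − 2.2 + 5.3 − 1.5) / 8 = -0.3875%
Σ(R_i − R̄_i)(R_m − R̄_m) = 315.1675  ⇒  Cov = 315.1675 / 8 = 39.3959
Σ(R_m − R̄_m)² = 251.0088  ⇒  Var(R_m) = 251.0088 / 8 = 31.3761
β = Cov / Var(R_m) = 39.3959 / 31.3761 = 1.2556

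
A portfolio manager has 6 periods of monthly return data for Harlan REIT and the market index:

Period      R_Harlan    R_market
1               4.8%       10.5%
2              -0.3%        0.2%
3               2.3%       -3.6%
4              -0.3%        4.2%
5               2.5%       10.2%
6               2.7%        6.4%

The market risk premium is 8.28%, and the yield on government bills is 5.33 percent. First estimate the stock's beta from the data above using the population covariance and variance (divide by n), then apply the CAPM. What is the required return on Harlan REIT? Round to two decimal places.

6.88%

Mean R_i = (4.8 − 0.3 + 2.3 − 0.3 + 2.5 + 2.7) / 6 = 1.9500%
Mean R_m = (10.5 + 0.2 − 3.6 + 4.2 + 10.2 + 6.4) / 6 = 4.6500%
Σ(R_i − R̄_i)(R_m − R̄_m) = 29.1750  ⇒  Cov = 29.1750 / 6 = 4.8625
Σ(R_m − R̄_m)² = 156.1550  ⇒  Var(R_m) = 156.1550 / 6 = 26.0258
β = Cov / Var(R_m) = 4.8625 / 26.0258 = 0.1868
E(R) = R_f + β × MRP = 5.33% + 0.1868 × 8.28% = 6.88%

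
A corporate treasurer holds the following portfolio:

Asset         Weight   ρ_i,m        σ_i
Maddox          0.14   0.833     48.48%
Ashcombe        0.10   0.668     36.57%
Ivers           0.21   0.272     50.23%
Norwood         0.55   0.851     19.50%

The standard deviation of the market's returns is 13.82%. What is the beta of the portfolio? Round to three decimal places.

1.454

β_Maddox = 0.833 × 48.48% / 13.82% = 2.9221
β_Ashcombe = 0.668 × 36.57% / 13.82% = 1.7676
β_Ivers = 0.272 × 50.23% / 13.82% = 0.9886
β_Norwood = 0.851 × 19.50% / 13.82% = 1.2008
β_P = Σ w_i β_i = 0.14×2.9221 + 0.10×1.7676 + 0.21×0.9886 + 0.55×1.2008 = 1.4539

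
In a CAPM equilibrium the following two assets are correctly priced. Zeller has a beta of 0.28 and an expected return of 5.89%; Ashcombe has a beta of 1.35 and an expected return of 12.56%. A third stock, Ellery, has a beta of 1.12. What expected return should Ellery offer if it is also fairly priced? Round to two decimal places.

MRP (SML slope) = (12.56% − 5.89%) / (1.35 − 0.28) = 6.67% / 1.07 = 6.2336%
R_f (intercept) = 5.89% − 0.28 × 6.2336% = 4.1446%
E(R_Ellery) = R_f + β × MRP = 4.1446% + 1.12 × 6.2336% = 11.13%

11.13%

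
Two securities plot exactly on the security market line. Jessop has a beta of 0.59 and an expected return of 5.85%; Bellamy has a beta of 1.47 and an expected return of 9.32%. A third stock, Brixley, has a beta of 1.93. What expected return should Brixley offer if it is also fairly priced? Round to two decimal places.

11.13%

MRP (SML slope) = (9.32% − 5.85%) / (1.47 − 0.59) = 3.47% / 0.88 = 3.9432%
R_f (intercept) = 5.85% − 0.59 × 3.9432% = 3.5235%
E(R_Brixley) = R_f + β × MRP = 3.5235% + 1.93 × 3.9432% = 11.13%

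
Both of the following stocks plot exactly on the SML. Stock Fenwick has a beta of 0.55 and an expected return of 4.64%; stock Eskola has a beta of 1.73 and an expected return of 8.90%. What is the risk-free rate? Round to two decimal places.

Both satisfy E(R) = R_f + β·MRP, so the slope of the SML is
MRP = (8.90% − 4.64%) / (1.73 − 0.55) = 4.26% / 1.18 = 3.6102%
R_f = E(R_Fenwick) − β_Fenwick·MRP = 4.64% − 0.55 × 3.6102% = 2.6544%

2.65%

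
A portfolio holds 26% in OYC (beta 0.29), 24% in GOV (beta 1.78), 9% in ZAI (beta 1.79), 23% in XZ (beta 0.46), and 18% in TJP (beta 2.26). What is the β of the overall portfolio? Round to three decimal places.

1.176

β_P = Σ w_i β_i = 0.26×0.29 + 0.24×1.78 + 0.09×1.79 + 0.23×0.46 + 0.18×2.26 = 1.1763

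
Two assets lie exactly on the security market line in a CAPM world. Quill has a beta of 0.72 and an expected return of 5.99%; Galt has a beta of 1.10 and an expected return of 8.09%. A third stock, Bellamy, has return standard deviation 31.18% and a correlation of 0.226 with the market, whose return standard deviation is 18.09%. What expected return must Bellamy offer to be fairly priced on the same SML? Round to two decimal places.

4.16%

MRP = (8.09% − 5.99%) / (1.10 − 0.72) = 5.5263%
R_f = 5.99% − 0.72 × 5.5263% = 2.0111%
β_Bellamy = ρ·σ_i/σ_m = 0.226 × 31.18 / 18.09 = 0.3895
E(R_Bellamy) = R_f + β × MRP = 2.0111% + 0.3895 × 5.5263% = 4.16%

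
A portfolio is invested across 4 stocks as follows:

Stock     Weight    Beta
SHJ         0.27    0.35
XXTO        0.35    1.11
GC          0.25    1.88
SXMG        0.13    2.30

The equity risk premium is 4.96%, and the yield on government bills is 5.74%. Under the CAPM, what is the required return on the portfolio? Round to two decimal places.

β_P = Σ w_i β_i = 0.27×0.35 + 0.35×1.11 + 0.25×1.88 + 0.13×2.30 = 1.2520
E(R_P) = R_f + β_P × MRP = 5.74% + 1.2520 × 4.96% = 11.95%

11.95%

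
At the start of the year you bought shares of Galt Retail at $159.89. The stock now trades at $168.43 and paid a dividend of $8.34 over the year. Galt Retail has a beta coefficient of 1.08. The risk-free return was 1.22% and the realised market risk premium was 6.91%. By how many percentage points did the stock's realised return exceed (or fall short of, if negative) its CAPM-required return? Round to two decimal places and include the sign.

Realised HPR = (P1 + D1 − P0) / P0 = (168.43 + 8.34 − 159.89) / 159.89 = 16.88 / 159.89 = 10.5573%
CAPM required = R_f + β·MRP = 1.22% + 1.08 × 6.91% = 8.6828%
α = realised − required = 10.5573% − 8.6828% = +1.87%

+1.87%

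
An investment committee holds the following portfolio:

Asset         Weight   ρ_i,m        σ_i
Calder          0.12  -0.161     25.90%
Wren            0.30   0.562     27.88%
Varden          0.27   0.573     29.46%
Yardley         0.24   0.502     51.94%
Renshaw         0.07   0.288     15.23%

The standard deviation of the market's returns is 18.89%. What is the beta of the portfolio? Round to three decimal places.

0.811

β_Calder = -0.161 × 25.90% / 18.89% = -0.2207
β_Wren = 0.562 × 27.88% / 18.89% = 0.8295
β_Varden = 0.573 × 29.46% / 18.89% = 0.8936
β_Yardley = 0.502 × 51.94% / 18.89% = 1.3803
β_Renshaw = 0.288 × 15.23% / 18.89% = 0.2322
β_P = Σ w_i β_i = 0.12×-0.2207 + 0.30×0.8295 + 0.27×0.8936 + 0.24×1.3803 + 0.07×0.2322 = 0.8112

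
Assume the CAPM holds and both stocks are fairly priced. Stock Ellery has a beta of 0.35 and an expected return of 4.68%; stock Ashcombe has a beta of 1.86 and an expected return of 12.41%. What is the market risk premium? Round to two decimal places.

5.12%

Both satisfy E(R) = R_f + β·MRP, so the slope of the SML is
MRP = (12.41% − 4.68%) / (1.86 − 0.35) = 7.73% / 1.51 = 5.1192%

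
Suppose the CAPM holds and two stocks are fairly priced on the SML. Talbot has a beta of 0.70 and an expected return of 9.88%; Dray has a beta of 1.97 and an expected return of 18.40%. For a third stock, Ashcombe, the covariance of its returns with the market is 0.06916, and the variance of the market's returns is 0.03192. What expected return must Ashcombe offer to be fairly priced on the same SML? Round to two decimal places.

MRP = (18.40% − 9.88%) / (1.97 − 0.70) = 6.7087%
R_f = 9.88% − 0.70 × 6.7087% = 5.1839%
β_Ashcombe = Cov / Var(R_m) = 0.06916 / 0.03192 = 2.1667
E(R_Ashcombe) = R_f + β × MRP = 5.1839% + 2.1667 × 6.7087% = 19.72%

19.72%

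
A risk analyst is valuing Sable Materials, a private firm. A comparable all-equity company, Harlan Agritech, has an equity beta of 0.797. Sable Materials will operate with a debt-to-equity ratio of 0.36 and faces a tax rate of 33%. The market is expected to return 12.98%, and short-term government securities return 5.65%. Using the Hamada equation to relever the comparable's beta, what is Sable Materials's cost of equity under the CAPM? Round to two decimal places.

12.90%

β_L = β_U × [1 + (1 − t)(D/E)] = 0.797 × [1 + (1 − 0.33) × 0.36]
    = 0.797 × [1 + 0.67 × 0.36] = 0.797 × 1.2412 = 0.9892
MRP = 12.98% − 5.65% = 7.33%
E(R) = R_f + β_L × MRP = 5.65% + 0.9892 × 7.33% = 12.90%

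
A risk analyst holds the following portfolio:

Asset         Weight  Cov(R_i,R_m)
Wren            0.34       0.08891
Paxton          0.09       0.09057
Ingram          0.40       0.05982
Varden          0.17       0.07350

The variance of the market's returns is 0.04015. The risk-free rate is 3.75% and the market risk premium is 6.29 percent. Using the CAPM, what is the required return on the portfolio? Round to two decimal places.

β_Wren = 0.08891 / 0.04015 = 2.2144
β_Paxton = 0.09057 / 0.04015 = 2.2558
β_Ingram = 0.05982 / 0.04015 = 1.4899
β_Varden = 0.07350 / 0.04015 = 1.8306
β_P = Σ w_i β_i = 0.34×2.2144 + 0.09×2.2558 + 0.40×1.4899 + 0.17×1.8306 = 1.8631
E(R_P) = R_f + β_P × MRP = 3.75% + 1.8631 × 6.29% = 15.47%

15.47%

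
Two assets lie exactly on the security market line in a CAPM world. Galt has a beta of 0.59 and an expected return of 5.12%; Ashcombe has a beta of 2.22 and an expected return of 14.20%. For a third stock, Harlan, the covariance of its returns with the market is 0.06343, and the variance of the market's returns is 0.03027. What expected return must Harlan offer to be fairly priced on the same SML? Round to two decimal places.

MRP = (14.20% − 5.12%) / (2.22 − 0.59) = 5.5706%
R_f = 5.12% − 0.59 × 5.5706% = 1.8333%
β_Harlan = Cov / Var(R_m) = 0.06343 / 0.03027 = 2.0955
E(R_Harlan) = R_f + β × MRP = 1.8333% + 2.0955 × 5.5706% = 13.51%

13.51%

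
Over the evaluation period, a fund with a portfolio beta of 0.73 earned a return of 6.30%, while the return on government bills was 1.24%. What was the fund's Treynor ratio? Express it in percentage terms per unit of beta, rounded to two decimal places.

Treynor = (R_P − R_f) / β_P = (6.30% − 1.24%) / 0.7300 = 5.06% / 0.7300 = 6.93%

6.93%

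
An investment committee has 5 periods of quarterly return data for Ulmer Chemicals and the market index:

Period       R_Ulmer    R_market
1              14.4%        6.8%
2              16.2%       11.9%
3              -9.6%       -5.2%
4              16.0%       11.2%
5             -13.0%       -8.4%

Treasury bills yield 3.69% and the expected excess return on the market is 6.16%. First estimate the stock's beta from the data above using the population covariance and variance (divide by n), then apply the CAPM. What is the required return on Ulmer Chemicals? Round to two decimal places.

Mean R_i = (14.4 + 16.2 − 9.6 + 16.0 − 13.0) / 5 = 4.8000%
Mean R_m = (6.8 + 11.9 − 5.2 + 11.2 − 8.4) / 5 = 3.2600%
Σ(R_i − R̄_i)(R_m − R̄_m) = 550.7800  ⇒  Cov = 550.7800 / 5 = 110.1560
Σ(R_m − R̄_m)² = 357.7520  ⇒  Var(R_m) = 357.7520 / 5 = 71.5504
β = Cov / Var(R_m) = 110.1560 / 71.5504 = 1.5396
E(R) = R_f + β × MRP = 3.69% + 1.5396 × 6.16% = 13.17%

13.17%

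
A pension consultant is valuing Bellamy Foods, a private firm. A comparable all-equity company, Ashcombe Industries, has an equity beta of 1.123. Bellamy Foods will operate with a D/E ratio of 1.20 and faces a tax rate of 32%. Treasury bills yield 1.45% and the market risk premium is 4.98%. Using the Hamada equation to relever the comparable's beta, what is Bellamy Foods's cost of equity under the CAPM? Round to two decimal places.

β_L = β_U × [1 + (1 − t)(D/E)] = 1.123 × [1 + (1 − 0.32) × 1.20]
    = 1.123 × [1 + 0.68 × 1.20] = 1.123 × 1.8160 = 2.0394
E(R) = R_f + β_L × MRP = 1.45% + 2.0394 × 4.98% = 11.61%

11.61%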